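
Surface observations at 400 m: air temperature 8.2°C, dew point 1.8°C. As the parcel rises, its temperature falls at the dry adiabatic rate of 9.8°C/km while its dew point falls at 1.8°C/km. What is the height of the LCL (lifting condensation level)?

1200 m

T and T_d converge at 9.8 − 1.8 = 8°C per km
Height above start = (8.2 − 1.8) / 8 = 0.8 km
LCL altitude = 400 m + 800 m = 1200 m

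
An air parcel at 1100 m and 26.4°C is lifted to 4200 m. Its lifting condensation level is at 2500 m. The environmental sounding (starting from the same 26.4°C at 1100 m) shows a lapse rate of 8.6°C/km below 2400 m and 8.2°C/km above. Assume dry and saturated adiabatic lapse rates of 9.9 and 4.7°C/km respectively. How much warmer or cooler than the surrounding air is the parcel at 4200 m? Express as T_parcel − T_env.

+4.09°C (parcel warmer than environment)

Parcel:
  1100–2500 m, dry: Δz = 1.4 km ⇒ ΔT = -13.86°C; T = 12.54°C
  2500–4200 m, saturated: Δz = 1.7 km ⇒ ΔT = -7.99°C; T = 4.55°C
Environment:
  1100–2400 m, environment, lower layer: Δz = 1.3 km ⇒ ΔT = -11.18°C; T = 15.22°C
  2400–4200 m, environment, upper layer: Δz = 1.8 km ⇒ ΔT = -14.76°C; T = 0.46°C
T_parcel − T_env = 4.55 − 0.46 = +4.09°C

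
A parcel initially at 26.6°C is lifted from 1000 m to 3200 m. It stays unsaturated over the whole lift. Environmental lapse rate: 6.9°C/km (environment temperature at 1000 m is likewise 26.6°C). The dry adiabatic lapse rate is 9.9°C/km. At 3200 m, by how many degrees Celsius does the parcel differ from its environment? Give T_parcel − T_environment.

-6.6°C (parcel cooler than environment)

Parcel:
  1000 → 3200 m (dry, 9.9°C/km): ΔT = -9.9 × 2.2 = -21.78°C → T = 4.82°C
Environment:
  1000 → 3200 m (environment, 6.9°C/km): ΔT = -6.9 × 2.2 = -15.18°C → T = 11.42°C
T_parcel − T_env = 4.82 − 11.42 = -6.6°C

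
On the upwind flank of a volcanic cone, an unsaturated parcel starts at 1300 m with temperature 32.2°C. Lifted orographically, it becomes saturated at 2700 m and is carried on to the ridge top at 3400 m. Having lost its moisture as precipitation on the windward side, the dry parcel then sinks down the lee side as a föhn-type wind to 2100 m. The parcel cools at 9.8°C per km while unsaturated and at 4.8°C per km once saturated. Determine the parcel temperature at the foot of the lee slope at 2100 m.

27.86°C

Dry to 2700 m: -9.8 × 1.4 km = -13.72°C, so T = 18.48°C.
Saturated to 3400 m: -4.8 × 0.7 km = -3.36°C, so T = 15.12°C.
Dry descent to 2100 m: +9.8 × 1.3 km = +12.74°C, so T = 27.86°C.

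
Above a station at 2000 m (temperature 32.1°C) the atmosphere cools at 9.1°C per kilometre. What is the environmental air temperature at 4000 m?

13.9°C

2000 → 4000 m (environmental, 9.1°C/km): ΔT = -9.1 × 2 = -18.2°C → T = 13.9°C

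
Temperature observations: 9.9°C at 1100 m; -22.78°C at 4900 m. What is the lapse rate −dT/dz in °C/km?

8.6°C/km

Γ = −ΔT/Δz = (9.9 − (-22.78)) / (4900 − 1100) m
  = 32.68°C / 3.8 km = 8.6°C/km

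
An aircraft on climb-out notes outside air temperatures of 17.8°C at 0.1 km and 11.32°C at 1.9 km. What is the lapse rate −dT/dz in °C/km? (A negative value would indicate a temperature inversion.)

Γ = −ΔT/Δz = (17.8 − 11.32) / (1900 − 100) m
  = 6.48°C / 1.8 km = 3.6°C/km

3.6°C/km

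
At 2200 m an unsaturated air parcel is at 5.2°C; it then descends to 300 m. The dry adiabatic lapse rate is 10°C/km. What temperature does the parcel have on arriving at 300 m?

Dry adiabatic to 300 m: +10 × 1.9 km = +19°C, so T = 24.2°C.

24.2°C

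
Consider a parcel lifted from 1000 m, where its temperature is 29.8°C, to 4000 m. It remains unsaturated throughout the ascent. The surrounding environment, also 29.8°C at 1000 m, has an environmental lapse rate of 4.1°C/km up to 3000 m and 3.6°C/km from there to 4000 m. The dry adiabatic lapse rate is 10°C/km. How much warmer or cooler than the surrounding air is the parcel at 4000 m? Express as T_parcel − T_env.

-18.2°C (parcel cooler than environment)

Parcel:
  1000 → 4000 m (dry, 10°C/km): ΔT = -10 × 3 = -30°C → T = -0.2°C
Environment:
  1000 → 3000 m (environment, lower layer, 4.1°C/km): ΔT = -4.1 × 2 = -8.2°C → T = 21.6°C
  3000 → 4000 m (environment, upper layer, 3.6°C/km): ΔT = -3.6 × 1 = -3.6°C → T = 18°C
T_parcel − T_env = -0.2 − 18 = -18.2°C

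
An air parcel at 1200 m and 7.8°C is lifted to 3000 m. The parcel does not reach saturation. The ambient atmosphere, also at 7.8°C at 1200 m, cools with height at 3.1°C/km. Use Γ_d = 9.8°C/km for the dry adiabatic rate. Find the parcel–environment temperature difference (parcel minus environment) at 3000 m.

Parcel:
  1200 → 3000 m (dry, 9.8°C/km): ΔT = -9.8 × 1.8 = -17.64°C → T = -9.84°C
Environment:
  1200 → 3000 m (environment, 3.1°C/km): ΔT = -3.1 × 1.8 = -5.58°C → T = 2.22°C
T_parcel − T_env = -9.84 − 2.22 = -12.06°C

-12.06°C (parcel cooler than environment)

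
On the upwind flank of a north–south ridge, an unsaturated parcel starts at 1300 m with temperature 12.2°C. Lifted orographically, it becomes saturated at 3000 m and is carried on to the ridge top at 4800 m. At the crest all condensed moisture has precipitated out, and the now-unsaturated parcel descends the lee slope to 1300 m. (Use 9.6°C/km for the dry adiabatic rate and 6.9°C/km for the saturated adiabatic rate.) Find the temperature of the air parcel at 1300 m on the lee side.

Dry to 3000 m: -9.6 × 1.7 km = -16.32°C, so T = -4.12°C.
Saturated to 4800 m: -6.9 × 1.8 km = -12.42°C, so T = -16.54°C.
Dry descent to 1300 m: +9.6 × 3.5 km = +33.6°C, so T = 17.06°C.

17.06°C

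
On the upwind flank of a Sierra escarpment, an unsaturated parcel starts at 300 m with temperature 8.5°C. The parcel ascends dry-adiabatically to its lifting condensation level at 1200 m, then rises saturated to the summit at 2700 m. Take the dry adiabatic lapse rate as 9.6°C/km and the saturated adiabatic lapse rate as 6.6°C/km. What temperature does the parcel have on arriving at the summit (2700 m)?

300–1200 m, dry: Δz = 0.9 km ⇒ ΔT = -8.64°C; T = -0.14°C
1200–2700 m, saturated: Δz = 1.5 km ⇒ ΔT = -9.9°C; T = -10.04°C

-10.04°C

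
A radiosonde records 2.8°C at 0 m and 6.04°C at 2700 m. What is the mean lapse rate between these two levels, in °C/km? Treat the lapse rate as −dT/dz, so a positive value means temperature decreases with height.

-1.2°C/km

Γ = −ΔT/Δz = (2.8 − 6.04) / (2700 − 0) m
  = -3.24°C / 2.7 km = -1.2°C/km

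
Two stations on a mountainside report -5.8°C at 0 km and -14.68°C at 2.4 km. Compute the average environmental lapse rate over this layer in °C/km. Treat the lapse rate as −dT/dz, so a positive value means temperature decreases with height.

3.7°C/km

Γ = −ΔT/Δz = (-5.8 − (-14.68)) / (2400 − 0) m
  = 8.88°C / 2.4 km = 3.7°C/km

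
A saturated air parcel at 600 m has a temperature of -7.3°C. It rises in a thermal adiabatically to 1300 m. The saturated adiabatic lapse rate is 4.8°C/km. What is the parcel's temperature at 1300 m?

600–1300 m, saturated adiabatic: Δz = 0.7 km ⇒ ΔT = -3.36°C; T = -10.66°C

-10.66°C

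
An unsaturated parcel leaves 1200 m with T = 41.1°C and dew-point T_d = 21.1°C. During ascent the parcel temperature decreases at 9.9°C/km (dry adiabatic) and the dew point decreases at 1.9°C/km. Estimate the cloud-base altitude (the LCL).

T and T_d converge at 9.9 − 1.9 = 8°C per km
Height above start = (41.1 − 21.1) / 8 = 2.5 km
LCL altitude = 1200 m + 2500 m = 3700 m

3700 m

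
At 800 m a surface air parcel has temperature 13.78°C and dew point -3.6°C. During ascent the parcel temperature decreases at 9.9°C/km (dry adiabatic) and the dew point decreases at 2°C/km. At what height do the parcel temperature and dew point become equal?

3000 m

T and T_d converge at 9.9 − 2 = 7.9°C per km
Height above start = (13.78 − (-3.6)) / 7.9 = 2.2 km
LCL altitude = 800 m + 2200 m = 3000 m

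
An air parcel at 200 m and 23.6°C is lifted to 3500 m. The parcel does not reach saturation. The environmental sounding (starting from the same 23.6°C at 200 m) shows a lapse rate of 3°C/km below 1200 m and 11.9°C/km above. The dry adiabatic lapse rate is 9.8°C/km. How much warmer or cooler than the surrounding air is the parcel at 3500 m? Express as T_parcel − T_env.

-1.97°C (parcel cooler than environment)

Parcel:
  200 → 3500 m (dry, 9.8°C/km): ΔT = -9.8 × 3.3 = -32.34°C → T = -8.74°C
Environment:
  200 → 1200 m (environment, lower layer, 3°C/km): ΔT = -3 × 1 = -3°C → T = 20.6°C
  1200 → 3500 m (environment, upper layer, 11.9°C/km): ΔT = -11.9 × 2.3 = -27.37°C → T = -6.77°C
T_parcel − T_env = -8.74 − (-6.77) = -1.97°C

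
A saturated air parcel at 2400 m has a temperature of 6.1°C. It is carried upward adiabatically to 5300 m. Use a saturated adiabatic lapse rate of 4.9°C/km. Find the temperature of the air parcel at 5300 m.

From 2400 m to 5300 m (saturated adiabatic): cools by 4.9 × 2.9 = 14.21°C, giving -8.11°C.

-8.11°C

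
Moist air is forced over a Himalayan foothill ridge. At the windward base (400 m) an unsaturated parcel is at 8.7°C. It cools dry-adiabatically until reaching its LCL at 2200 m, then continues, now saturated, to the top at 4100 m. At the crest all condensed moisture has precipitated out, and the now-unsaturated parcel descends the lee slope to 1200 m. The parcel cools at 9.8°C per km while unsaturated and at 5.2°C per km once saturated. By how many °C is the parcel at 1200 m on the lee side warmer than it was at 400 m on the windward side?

+0.9°C

From 400 m to 2200 m (dry): cools by 9.8 × 1.8 = 17.64°C, giving -8.94°C.
From 2200 m to 4100 m (saturated): cools by 5.2 × 1.9 = 9.88°C, giving -18.82°C.
From 4100 m to 1200 m (dry descent): warms by 9.8 × 2.9 = 28.42°C, giving 9.6°C.
Net change vs windward start: 9.6 − 8.7 = +0.9°C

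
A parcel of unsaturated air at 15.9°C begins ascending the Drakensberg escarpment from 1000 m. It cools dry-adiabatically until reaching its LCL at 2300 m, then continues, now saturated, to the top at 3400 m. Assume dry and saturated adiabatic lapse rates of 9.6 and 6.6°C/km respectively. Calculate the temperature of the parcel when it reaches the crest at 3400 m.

1000–2300 m, dry: Δz = 1.3 km ⇒ ΔT = -12.48°C; T = 3.42°C
2300–3400 m, saturated: Δz = 1.1 km ⇒ ΔT = -7.26°C; T = -3.84°C

-3.84°C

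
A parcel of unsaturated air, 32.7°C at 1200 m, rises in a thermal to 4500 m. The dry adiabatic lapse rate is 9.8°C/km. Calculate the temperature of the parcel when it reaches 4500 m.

0.36°C

1200 → 4500 m (dry adiabatic, 9.8°C/km): ΔT = -9.8 × 3.3 = -32.34°C → T = 0.36°C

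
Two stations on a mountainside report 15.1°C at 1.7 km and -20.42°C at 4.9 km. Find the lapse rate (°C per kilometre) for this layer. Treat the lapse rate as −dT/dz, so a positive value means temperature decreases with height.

11.1°C/km

Γ = −ΔT/Δz = (15.1 − (-20.42)) / (4900 − 1700) m
  = 35.52°C / 3.2 km = 11.1°C/km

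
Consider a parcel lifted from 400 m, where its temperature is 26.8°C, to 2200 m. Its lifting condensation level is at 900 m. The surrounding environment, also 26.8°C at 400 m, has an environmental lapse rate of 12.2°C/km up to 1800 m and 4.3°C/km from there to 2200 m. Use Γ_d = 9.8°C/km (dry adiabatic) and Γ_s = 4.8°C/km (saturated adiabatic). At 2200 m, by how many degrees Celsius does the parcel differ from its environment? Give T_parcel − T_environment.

Parcel:
  400 → 900 m (dry, 9.8°C/km): ΔT = -9.8 × 0.5 = -4.9°C → T = 21.9°C
  900 → 2200 m (saturated, 4.8°C/km): ΔT = -4.8 × 1.3 = -6.24°C → T = 15.66°C
Environment:
  400 → 1800 m (environment, lower layer, 12.2°C/km): ΔT = -12.2 × 1.4 = -17.08°C → T = 9.72°C
  1800 → 2200 m (environment, upper layer, 4.3°C/km): ΔT = -4.3 × 0.4 = -1.72°C → T = 8°C
T_parcel − T_env = 15.66 − 8 = +7.66°C

+7.66°C (parcel warmer than environment)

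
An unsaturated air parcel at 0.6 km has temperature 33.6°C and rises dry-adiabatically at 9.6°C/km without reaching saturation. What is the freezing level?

4.1 km

Height above start = (33.6 − 0) / 9.6 = 3.5 km
Altitude = 600 m + 3500 m = 4100 m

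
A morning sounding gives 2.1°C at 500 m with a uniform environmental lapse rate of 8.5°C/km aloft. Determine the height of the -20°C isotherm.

3100 m

Height above start = (2.1 − (-20)) / 8.5 = 2.6 km
Altitude = 500 m + 2600 m = 3100 m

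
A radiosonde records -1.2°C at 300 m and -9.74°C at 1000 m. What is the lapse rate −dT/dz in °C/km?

12.2°C/km

Γ = −ΔT/Δz = (-1.2 − (-9.74)) / (1000 − 300) m
  = 8.54°C / 0.7 km = 12.2°C/km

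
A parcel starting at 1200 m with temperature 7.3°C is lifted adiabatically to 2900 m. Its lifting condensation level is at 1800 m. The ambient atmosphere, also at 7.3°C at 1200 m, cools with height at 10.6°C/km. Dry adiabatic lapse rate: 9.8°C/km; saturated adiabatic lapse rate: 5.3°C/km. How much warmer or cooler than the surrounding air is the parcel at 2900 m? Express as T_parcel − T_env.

Parcel:
  1200–1800 m, dry: Δz = 0.6 km ⇒ ΔT = -5.88°C; T = 1.42°C
  1800–2900 m, saturated: Δz = 1.1 km ⇒ ΔT = -5.83°C; T = -4.41°C
Environment:
  1200–2900 m, environment: Δz = 1.7 km ⇒ ΔT = -18.02°C; T = -10.72°C
T_parcel − T_env = -4.41 − (-10.72) = +6.31°C

+6.31°C (parcel warmer than environment)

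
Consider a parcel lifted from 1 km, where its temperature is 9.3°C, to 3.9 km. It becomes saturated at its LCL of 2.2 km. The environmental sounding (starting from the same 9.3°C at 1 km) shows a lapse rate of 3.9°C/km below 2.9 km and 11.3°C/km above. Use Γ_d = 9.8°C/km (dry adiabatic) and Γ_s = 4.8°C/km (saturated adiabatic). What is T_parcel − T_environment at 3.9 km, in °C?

Parcel:
  1000 → 2200 m (dry, 9.8°C/km): ΔT = -9.8 × 1.2 = -11.76°C → T = -2.46°C
  2200 → 3900 m (saturated, 4.8°C/km): ΔT = -4.8 × 1.7 = -8.16°C → T = -10.62°C
Environment:
  1000 → 2900 m (environment, lower layer, 3.9°C/km): ΔT = -3.9 × 1.9 = -7.41°C → T = 1.89°C
  2900 → 3900 m (environment, upper layer, 11.3°C/km): ΔT = -11.3 × 1 = -11.3°C → T = -9.41°C
T_parcel − T_env = -10.62 − (-9.41) = -1.21°C

-1.21°C (parcel cooler than environment)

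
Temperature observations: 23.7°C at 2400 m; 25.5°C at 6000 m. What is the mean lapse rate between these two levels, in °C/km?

-0.5°C/km

Γ = −ΔT/Δz = (23.7 − 25.5) / (6000 − 2400) m
  = -1.8°C / 3.6 km = -0.5°C/km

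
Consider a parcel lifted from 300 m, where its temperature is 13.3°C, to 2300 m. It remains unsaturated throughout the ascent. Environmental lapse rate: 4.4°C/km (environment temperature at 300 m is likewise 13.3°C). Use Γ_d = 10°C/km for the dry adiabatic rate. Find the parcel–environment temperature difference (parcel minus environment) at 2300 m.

-11.2°C (parcel cooler than environment)

Parcel:
  From 300 m to 2300 m (dry): cools by 10 × 2 = 20°C, giving -6.7°C.
Environment:
  From 300 m to 2300 m (environment): cools by 4.4 × 2 = 8.8°C, giving 4.5°C.
T_parcel − T_env = -6.7 − 4.5 = -11.2°C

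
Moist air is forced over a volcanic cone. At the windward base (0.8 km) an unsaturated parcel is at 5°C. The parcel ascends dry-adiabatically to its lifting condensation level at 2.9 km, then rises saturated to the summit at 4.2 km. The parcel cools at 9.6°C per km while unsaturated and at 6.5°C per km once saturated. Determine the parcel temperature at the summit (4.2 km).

-23.61°C

800 → 2900 m (dry, 9.6°C/km): ΔT = -9.6 × 2.1 = -20.16°C → T = -15.16°C
2900 → 4200 m (saturated, 6.5°C/km): ΔT = -6.5 × 1.3 = -8.45°C → T = -23.61°C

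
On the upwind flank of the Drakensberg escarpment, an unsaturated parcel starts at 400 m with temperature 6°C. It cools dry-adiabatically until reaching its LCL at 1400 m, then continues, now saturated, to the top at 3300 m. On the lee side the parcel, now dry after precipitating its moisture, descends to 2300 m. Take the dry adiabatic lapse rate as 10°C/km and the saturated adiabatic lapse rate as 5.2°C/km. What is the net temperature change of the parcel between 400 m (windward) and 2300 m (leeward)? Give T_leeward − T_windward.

400 → 1400 m (dry, 10°C/km): ΔT = -10 × 1 = -10°C → T = -4°C
1400 → 3300 m (saturated, 5.2°C/km): ΔT = -5.2 × 1.9 = -9.88°C → T = -13.88°C
3300 → 2300 m (dry descent, 10°C/km): ΔT = +10 × 1 = +10°C → T = -3.88°C
Net change vs windward start: -3.88 − 6 = -9.88°C

-9.88°C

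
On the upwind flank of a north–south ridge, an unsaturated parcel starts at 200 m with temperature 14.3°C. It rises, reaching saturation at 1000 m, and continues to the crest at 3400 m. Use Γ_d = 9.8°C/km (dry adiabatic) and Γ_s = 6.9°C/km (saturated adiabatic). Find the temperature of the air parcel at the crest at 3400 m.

200 → 1000 m (dry, 9.8°C/km): ΔT = -9.8 × 0.8 = -7.84°C → T = 6.46°C
1000 → 3400 m (saturated, 6.9°C/km): ΔT = -6.9 × 2.4 = -16.56°C → T = -10.1°C

-10.1°C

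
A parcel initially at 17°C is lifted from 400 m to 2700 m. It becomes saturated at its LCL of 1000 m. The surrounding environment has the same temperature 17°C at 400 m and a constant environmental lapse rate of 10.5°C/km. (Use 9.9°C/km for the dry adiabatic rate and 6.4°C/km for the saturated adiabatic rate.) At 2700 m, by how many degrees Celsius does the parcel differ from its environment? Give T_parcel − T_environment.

+7.33°C (parcel warmer than environment)

Parcel:
  400 → 1000 m (dry, 9.9°C/km): ΔT = -9.9 × 0.6 = -5.94°C → T = 11.06°C
  1000 → 2700 m (saturated, 6.4°C/km): ΔT = -6.4 × 1.7 = -10.88°C → T = 0.18°C
Environment:
  400 → 2700 m (environment, 10.5°C/km): ΔT = -10.5 × 2.3 = -24.15°C → T = -7.15°C
T_parcel − T_env = 0.18 − (-7.15) = +7.33°C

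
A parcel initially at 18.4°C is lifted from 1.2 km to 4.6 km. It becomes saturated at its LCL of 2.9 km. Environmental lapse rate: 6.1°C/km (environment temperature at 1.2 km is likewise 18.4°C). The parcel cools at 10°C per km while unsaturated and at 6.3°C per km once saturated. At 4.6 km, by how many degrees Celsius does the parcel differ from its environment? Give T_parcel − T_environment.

Parcel:
  Dry to 2900 m: -10 × 1.7 km = -17°C, so T = 1.4°C.
  Saturated to 4600 m: -6.3 × 1.7 km = -10.71°C, so T = -9.31°C.
Environment:
  Environment to 4600 m: -6.1 × 3.4 km = -20.74°C, so T = -2.34°C.
T_parcel − T_env = -9.31 − (-2.34) = -6.97°C

-6.97°C (parcel cooler than environment)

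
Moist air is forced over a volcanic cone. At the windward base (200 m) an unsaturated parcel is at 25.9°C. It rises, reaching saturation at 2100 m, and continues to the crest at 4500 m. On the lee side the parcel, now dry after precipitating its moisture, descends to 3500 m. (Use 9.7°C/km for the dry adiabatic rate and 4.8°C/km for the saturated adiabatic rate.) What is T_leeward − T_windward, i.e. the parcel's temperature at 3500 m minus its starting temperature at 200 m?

From 200 m to 2100 m (dry): cools by 9.7 × 1.9 = 18.43°C, giving 7.47°C.
From 2100 m to 4500 m (saturated): cools by 4.8 × 2.4 = 11.52°C, giving -4.05°C.
From 4500 m to 3500 m (dry descent): warms by 9.7 × 1 = 9.7°C, giving 5.65°C.
Net change vs windward start: 5.65 − 25.9 = -20.25°C

-20.25°C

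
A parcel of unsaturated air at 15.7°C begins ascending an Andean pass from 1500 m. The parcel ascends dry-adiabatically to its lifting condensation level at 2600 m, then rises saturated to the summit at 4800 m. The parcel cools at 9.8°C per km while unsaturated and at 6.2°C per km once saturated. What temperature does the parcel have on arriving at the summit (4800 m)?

Dry to 2600 m: -9.8 × 1.1 km = -10.78°C, so T = 4.92°C.
Saturated to 4800 m: -6.2 × 2.2 km = -13.64°C, so T = -8.72°C.

-8.72°C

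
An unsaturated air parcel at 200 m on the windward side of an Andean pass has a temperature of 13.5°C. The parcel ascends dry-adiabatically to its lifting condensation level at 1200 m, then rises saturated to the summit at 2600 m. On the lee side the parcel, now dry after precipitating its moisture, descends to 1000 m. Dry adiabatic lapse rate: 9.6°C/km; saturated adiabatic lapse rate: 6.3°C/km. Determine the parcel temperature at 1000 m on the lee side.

10.44°C

200 → 1200 m (dry, 9.6°C/km): ΔT = -9.6 × 1 = -9.6°C → T = 3.9°C
1200 → 2600 m (saturated, 6.3°C/km): ΔT = -6.3 × 1.4 = -8.82°C → T = -4.92°C
2600 → 1000 m (dry descent, 9.6°C/km): ΔT = +9.6 × 1.6 = +15.36°C → T = 10.44°C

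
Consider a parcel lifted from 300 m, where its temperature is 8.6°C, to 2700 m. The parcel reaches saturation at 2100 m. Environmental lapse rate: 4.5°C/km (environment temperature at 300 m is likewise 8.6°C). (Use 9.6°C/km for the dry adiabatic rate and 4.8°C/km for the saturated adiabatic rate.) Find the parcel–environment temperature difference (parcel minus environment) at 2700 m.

-9.36°C (parcel cooler than environment)

Parcel:
  300–2100 m, dry: Δz = 1.8 km ⇒ ΔT = -17.28°C; T = -8.68°C
  2100–2700 m, saturated: Δz = 0.6 km ⇒ ΔT = -2.88°C; T = -11.56°C
Environment:
  300–2700 m, environment: Δz = 2.4 km ⇒ ΔT = -10.8°C; T = -2.2°C
T_parcel − T_env = -11.56 − (-2.2) = -9.36°C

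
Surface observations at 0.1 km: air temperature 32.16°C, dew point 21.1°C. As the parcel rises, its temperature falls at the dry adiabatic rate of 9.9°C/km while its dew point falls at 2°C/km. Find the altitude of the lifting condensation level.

T and T_d converge at 9.9 − 2 = 7.9°C per km
Height above start = (32.16 − 21.1) / 7.9 = 1.4 km
LCL altitude = 100 m + 1400 m = 1500 m

1.5 km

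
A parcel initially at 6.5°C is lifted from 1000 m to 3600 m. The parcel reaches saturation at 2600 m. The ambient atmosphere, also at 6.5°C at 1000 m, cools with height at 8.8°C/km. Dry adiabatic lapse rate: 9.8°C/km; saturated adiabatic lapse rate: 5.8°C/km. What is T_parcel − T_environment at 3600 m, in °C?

Parcel:
  Dry to 2600 m: -9.8 × 1.6 km = -15.68°C, so T = -9.18°C.
  Saturated to 3600 m: -5.8 × 1 km = -5.8°C, so T = -14.98°C.
Environment:
  Environment to 3600 m: -8.8 × 2.6 km = -22.88°C, so T = -16.38°C.
T_parcel − T_env = -14.98 − (-16.38) = +1.4°C

+1.4°C (parcel warmer than environment)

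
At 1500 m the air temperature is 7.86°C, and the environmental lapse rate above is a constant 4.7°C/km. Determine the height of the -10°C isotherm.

Height above start = (7.86 − (-10)) / 4.7 = 3.8 km
Altitude = 1500 m + 3800 m = 5300 m

5300 m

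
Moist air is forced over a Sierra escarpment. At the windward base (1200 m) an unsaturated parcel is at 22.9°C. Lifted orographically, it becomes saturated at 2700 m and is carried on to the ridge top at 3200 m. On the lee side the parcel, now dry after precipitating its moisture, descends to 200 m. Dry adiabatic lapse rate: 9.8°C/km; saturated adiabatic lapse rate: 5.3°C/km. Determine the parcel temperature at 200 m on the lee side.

34.95°C

1200 → 2700 m (dry, 9.8°C/km): ΔT = -9.8 × 1.5 = -14.7°C → T = 8.2°C
2700 → 3200 m (saturated, 5.3°C/km): ΔT = -5.3 × 0.5 = -2.65°C → T = 5.55°C
3200 → 200 m (dry descent, 9.8°C/km): ΔT = +9.8 × 3 = +29.4°C → T = 34.95°C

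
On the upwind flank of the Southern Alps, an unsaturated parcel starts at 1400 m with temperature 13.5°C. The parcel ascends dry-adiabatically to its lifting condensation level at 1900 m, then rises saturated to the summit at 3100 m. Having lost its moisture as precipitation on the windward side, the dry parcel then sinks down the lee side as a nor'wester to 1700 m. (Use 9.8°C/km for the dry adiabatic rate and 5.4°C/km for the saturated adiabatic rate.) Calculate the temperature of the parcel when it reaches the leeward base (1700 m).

15.84°C

From 1400 m to 1900 m (dry): cools by 9.8 × 0.5 = 4.9°C, giving 8.6°C.
From 1900 m to 3100 m (saturated): cools by 5.4 × 1.2 = 6.48°C, giving 2.12°C.
From 3100 m to 1700 m (dry descent): warms by 9.8 × 1.4 = 13.72°C, giving 15.84°C.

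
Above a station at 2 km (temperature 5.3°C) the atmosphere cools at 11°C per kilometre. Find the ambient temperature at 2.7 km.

Environmental to 2700 m: -11 × 0.7 km = -7.7°C, so T = -2.4°C.

-2.4°C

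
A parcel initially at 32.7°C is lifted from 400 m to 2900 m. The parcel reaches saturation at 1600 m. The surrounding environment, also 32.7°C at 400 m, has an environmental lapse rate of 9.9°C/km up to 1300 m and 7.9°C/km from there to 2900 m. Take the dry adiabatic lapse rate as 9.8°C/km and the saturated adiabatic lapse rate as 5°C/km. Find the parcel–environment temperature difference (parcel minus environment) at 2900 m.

+3.29°C (parcel warmer than environment)

Parcel:
  Dry to 1600 m: -9.8 × 1.2 km = -11.76°C, so T = 20.94°C.
  Saturated to 2900 m: -5 × 1.3 km = -6.5°C, so T = 14.44°C.
Environment:
  Environment, lower layer to 1300 m: -9.9 × 0.9 km = -8.91°C, so T = 23.79°C.
  Environment, upper layer to 2900 m: -7.9 × 1.6 km = -12.64°C, so T = 11.15°C.
T_parcel − T_env = 14.44 − 11.15 = +3.29°C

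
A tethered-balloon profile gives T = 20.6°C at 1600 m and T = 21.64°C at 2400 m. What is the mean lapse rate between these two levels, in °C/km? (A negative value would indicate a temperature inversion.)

Γ = −ΔT/Δz = (20.6 − 21.64) / (2400 − 1600) m
  = -1.04°C / 0.8 km = -1.3°C/km

-1.3°C/km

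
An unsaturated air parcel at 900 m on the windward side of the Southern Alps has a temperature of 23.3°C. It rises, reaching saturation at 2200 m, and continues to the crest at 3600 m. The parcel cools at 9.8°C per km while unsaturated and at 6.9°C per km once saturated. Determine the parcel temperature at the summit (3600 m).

Dry to 2200 m: -9.8 × 1.3 km = -12.74°C, so T = 10.56°C.
Saturated to 3600 m: -6.9 × 1.4 km = -9.66°C, so T = 0.9°C.

0.9°C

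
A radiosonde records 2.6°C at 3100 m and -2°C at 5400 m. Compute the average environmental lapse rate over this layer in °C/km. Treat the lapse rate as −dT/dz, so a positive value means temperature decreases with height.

2°C/km

Γ = −ΔT/Δz = (2.6 − (-2)) / (5400 − 3100) m
  = 4.6°C / 2.3 km = 2°C/km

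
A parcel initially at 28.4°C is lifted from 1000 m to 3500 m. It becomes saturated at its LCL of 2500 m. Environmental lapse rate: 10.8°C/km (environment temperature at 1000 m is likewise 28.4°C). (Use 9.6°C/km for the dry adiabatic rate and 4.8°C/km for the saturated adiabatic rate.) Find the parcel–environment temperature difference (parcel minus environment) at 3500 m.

Parcel:
  1000–2500 m, dry: Δz = 1.5 km ⇒ ΔT = -14.4°C; T = 14°C
  2500–3500 m, saturated: Δz = 1 km ⇒ ΔT = -4.8°C; T = 9.2°C
Environment:
  1000–3500 m, environment: Δz = 2.5 km ⇒ ΔT = -27°C; T = 1.4°C
T_parcel − T_env = 9.2 − 1.4 = +7.8°C

+7.8°C (parcel warmer than environment)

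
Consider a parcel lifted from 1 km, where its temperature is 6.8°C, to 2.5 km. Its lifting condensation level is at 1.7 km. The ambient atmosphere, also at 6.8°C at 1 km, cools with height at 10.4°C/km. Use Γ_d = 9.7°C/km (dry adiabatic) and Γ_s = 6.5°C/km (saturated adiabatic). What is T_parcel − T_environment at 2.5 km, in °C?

Parcel:
  1000–1700 m, dry: Δz = 0.7 km ⇒ ΔT = -6.79°C; T = 0.01°C
  1700–2500 m, saturated: Δz = 0.8 km ⇒ ΔT = -5.2°C; T = -5.19°C
Environment:
  1000–2500 m, environment: Δz = 1.5 km ⇒ ΔT = -15.6°C; T = -8.8°C
T_parcel − T_env = -5.19 − (-8.8) = +3.61°C

+3.61°C (parcel warmer than environment)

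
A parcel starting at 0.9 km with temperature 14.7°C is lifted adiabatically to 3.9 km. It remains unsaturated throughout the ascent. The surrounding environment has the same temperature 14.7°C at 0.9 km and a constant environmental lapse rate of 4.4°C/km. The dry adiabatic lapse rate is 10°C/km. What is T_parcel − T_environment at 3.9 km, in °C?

Parcel:
  From 900 m to 3900 m (dry): cools by 10 × 3 = 30°C, giving -15.3°C.
Environment:
  From 900 m to 3900 m (environment): cools by 4.4 × 3 = 13.2°C, giving 1.5°C.
T_parcel − T_env = -15.3 − 1.5 = -16.8°C

-16.8°C (parcel cooler than environment)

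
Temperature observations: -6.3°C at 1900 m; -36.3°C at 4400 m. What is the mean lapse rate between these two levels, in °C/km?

Γ = −ΔT/Δz = (-6.3 − (-36.3)) / (4400 − 1900) m
  = 30°C / 2.5 km = 12°C/km

12°C/km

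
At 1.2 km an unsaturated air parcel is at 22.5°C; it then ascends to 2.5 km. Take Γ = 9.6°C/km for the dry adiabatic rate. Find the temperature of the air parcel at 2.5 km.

10.02°C

From 1200 m to 2500 m (dry adiabatic): cools by 9.6 × 1.3 = 12.48°C, giving 10.02°C.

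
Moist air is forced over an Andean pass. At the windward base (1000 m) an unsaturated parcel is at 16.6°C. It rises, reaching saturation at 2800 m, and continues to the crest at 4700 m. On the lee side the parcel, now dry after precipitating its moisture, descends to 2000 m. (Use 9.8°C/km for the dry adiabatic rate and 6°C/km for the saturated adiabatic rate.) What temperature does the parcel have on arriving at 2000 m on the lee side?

1000–2800 m, dry: Δz = 1.8 km ⇒ ΔT = -17.64°C; T = -1.04°C
2800–4700 m, saturated: Δz = 1.9 km ⇒ ΔT = -11.4°C; T = -12.44°C
4700–2000 m, dry descent: Δz = 2.7 km ⇒ ΔT = +26.46°C; T = 14.02°C

14.02°C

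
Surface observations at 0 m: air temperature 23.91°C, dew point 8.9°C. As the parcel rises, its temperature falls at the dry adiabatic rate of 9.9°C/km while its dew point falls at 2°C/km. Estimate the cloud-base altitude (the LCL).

1900 m

T and T_d converge at 9.9 − 2 = 7.9°C per km
Height above start = (23.91 − 8.9) / 7.9 = 1.9 km
LCL altitude = 0 m + 1900 m = 1900 m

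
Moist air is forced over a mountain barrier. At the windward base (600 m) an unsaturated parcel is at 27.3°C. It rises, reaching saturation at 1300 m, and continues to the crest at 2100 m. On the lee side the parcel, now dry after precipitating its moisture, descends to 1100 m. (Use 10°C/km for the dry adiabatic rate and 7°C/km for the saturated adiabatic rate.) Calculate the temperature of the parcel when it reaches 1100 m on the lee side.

600 → 1300 m (dry, 10°C/km): ΔT = -10 × 0.7 = -7°C → T = 20.3°C
1300 → 2100 m (saturated, 7°C/km): ΔT = -7 × 0.8 = -5.6°C → T = 14.7°C
2100 → 1100 m (dry descent, 10°C/km): ΔT = +10 × 1 = +10°C → T = 24.7°C

24.7°C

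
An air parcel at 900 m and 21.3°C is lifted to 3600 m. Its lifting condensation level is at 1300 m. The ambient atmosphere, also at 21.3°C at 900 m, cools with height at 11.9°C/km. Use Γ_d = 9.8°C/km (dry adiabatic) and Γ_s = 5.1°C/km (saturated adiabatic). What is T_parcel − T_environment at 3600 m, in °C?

+16.48°C (parcel warmer than environment)

Parcel:
  Dry to 1300 m: -9.8 × 0.4 km = -3.92°C, so T = 17.38°C.
  Saturated to 3600 m: -5.1 × 2.3 km = -11.73°C, so T = 5.65°C.
Environment:
  Environment to 3600 m: -11.9 × 2.7 km = -32.13°C, so T = -10.83°C.
T_parcel − T_env = 5.65 − (-10.83) = +16.48°C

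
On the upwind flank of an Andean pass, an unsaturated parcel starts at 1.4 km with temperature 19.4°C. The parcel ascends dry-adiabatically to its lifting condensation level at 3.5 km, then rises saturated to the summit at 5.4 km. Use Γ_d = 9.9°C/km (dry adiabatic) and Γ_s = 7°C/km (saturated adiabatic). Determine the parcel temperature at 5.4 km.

1400 → 3500 m (dry, 9.9°C/km): ΔT = -9.9 × 2.1 = -20.79°C → T = -1.39°C
3500 → 5400 m (saturated, 7°C/km): ΔT = -7 × 1.9 = -13.3°C → T = -14.69°C

-14.69°C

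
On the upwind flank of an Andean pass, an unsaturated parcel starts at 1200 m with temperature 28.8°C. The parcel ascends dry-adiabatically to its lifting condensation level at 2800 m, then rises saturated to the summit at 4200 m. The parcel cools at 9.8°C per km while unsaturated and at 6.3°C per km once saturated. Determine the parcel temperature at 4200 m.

4.3°C

From 1200 m to 2800 m (dry): cools by 9.8 × 1.6 = 15.68°C, giving 13.12°C.
From 2800 m to 4200 m (saturated): cools by 6.3 × 1.4 = 8.82°C, giving 4.3°C.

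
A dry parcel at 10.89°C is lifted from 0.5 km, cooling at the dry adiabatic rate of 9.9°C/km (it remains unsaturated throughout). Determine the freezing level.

1.6 km

Height above start = (10.89 − 0) / 9.9 = 1.1 km
Altitude = 500 m + 1100 m = 1600 m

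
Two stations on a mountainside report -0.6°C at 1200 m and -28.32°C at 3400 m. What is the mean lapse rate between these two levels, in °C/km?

Γ = −ΔT/Δz = (-0.6 − (-28.32)) / (3400 − 1200) m
  = 27.72°C / 2.2 km = 12.6°C/km

12.6°C/km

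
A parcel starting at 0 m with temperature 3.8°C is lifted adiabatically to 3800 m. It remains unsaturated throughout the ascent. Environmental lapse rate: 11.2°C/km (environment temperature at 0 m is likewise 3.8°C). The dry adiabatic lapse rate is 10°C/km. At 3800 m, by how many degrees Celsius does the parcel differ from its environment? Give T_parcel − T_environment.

+4.56°C (parcel warmer than environment)

Parcel:
  0–3800 m, dry: Δz = 3.8 km ⇒ ΔT = -38°C; T = -34.2°C
Environment:
  0–3800 m, environment: Δz = 3.8 km ⇒ ΔT = -42.56°C; T = -38.76°C
T_parcel − T_env = -34.2 − (-38.76) = +4.56°C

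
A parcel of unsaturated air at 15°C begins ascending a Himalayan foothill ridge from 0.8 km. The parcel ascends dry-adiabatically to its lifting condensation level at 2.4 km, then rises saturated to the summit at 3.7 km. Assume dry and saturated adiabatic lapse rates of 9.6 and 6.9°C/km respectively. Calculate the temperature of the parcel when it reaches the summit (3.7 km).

800 → 2400 m (dry, 9.6°C/km): ΔT = -9.6 × 1.6 = -15.36°C → T = -0.36°C
2400 → 3700 m (saturated, 6.9°C/km): ΔT = -6.9 × 1.3 = -8.97°C → T = -9.33°C

-9.33°C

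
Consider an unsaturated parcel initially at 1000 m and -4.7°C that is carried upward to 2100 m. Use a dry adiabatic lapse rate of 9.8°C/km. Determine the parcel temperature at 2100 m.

-15.48°C

Dry adiabatic to 2100 m: -9.8 × 1.1 km = -10.78°C, so T = -15.48°C.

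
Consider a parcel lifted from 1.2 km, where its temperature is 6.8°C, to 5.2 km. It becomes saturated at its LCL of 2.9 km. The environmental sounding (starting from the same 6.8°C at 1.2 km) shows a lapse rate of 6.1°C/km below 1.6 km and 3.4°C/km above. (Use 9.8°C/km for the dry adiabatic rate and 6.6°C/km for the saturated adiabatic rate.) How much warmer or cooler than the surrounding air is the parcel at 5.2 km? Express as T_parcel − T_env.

Parcel:
  From 1200 m to 2900 m (dry): cools by 9.8 × 1.7 = 16.66°C, giving -9.86°C.
  From 2900 m to 5200 m (saturated): cools by 6.6 × 2.3 = 15.18°C, giving -25.04°C.
Environment:
  From 1200 m to 1600 m (environment, lower layer): cools by 6.1 × 0.4 = 2.44°C, giving 4.36°C.
  From 1600 m to 5200 m (environment, upper layer): cools by 3.4 × 3.6 = 12.24°C, giving -7.88°C.
T_parcel − T_env = -25.04 − (-7.88) = -17.16°C

-17.16°C (parcel cooler than environment)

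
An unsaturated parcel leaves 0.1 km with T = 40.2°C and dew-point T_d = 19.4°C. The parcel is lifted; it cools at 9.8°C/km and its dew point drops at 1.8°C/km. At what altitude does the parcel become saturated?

2.7 km

T and T_d converge at 9.8 − 1.8 = 8°C per km
Height above start = (40.2 − 19.4) / 8 = 2.6 km
LCL altitude = 100 m + 2600 m = 2700 m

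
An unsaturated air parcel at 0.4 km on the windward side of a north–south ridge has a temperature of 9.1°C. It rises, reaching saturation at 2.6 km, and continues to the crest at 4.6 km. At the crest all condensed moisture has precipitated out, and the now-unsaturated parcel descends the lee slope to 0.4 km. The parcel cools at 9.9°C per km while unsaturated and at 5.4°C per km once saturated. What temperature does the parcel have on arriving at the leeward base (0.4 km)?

18.1°C

Dry to 2600 m: -9.9 × 2.2 km = -21.78°C, so T = -12.68°C.
Saturated to 4600 m: -5.4 × 2 km = -10.8°C, so T = -23.48°C.
Dry descent to 400 m: +9.9 × 4.2 km = +41.58°C, so T = 18.1°C.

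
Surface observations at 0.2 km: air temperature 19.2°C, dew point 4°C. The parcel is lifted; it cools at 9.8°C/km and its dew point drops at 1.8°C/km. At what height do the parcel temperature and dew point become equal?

2.1 km

T and T_d converge at 9.8 − 1.8 = 8°C per km
Height above start = (19.2 − 4) / 8 = 1.9 km
LCL altitude = 200 m + 1900 m = 2100 m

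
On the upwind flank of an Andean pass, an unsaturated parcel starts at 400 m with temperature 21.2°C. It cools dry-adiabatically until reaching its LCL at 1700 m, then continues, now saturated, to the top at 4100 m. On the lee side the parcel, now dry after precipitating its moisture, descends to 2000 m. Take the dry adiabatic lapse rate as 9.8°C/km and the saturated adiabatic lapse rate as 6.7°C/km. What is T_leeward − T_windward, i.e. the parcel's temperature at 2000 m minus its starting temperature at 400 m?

400 → 1700 m (dry, 9.8°C/km): ΔT = -9.8 × 1.3 = -12.74°C → T = 8.46°C
1700 → 4100 m (saturated, 6.7°C/km): ΔT = -6.7 × 2.4 = -16.08°C → T = -7.62°C
4100 → 2000 m (dry descent, 9.8°C/km): ΔT = +9.8 × 2.1 = +20.58°C → T = 12.96°C
Net change vs windward start: 12.96 − 21.2 = -8.24°C

-8.24°C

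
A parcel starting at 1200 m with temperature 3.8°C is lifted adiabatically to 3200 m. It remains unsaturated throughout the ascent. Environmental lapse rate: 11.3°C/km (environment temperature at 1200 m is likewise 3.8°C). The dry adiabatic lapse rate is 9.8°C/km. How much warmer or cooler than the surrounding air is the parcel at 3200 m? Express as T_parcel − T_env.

Parcel:
  From 1200 m to 3200 m (dry): cools by 9.8 × 2 = 19.6°C, giving -15.8°C.
Environment:
  From 1200 m to 3200 m (environment): cools by 11.3 × 2 = 22.6°C, giving -18.8°C.
T_parcel − T_env = -15.8 − (-18.8) = +3°C

+3°C (parcel warmer than environment)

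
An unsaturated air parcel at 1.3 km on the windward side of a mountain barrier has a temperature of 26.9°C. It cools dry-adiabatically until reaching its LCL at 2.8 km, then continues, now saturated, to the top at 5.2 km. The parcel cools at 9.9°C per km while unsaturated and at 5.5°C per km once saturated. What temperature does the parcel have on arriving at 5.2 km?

From 1300 m to 2800 m (dry): cools by 9.9 × 1.5 = 14.85°C, giving 12.05°C.
From 2800 m to 5200 m (saturated): cools by 5.5 × 2.4 = 13.2°C, giving -1.15°C.

-1.15°C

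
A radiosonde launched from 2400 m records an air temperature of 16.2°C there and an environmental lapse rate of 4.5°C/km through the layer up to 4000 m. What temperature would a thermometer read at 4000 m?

From 2400 m to 4000 m (environmental): cools by 4.5 × 1.6 = 7.2°C, giving 9°C.

9°C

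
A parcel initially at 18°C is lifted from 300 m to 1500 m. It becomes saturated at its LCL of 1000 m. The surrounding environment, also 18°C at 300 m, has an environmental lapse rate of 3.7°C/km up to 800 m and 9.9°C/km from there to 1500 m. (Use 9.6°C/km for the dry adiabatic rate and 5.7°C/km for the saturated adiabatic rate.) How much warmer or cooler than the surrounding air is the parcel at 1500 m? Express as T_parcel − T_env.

Parcel:
  300 → 1000 m (dry, 9.6°C/km): ΔT = -9.6 × 0.7 = -6.72°C → T = 11.28°C
  1000 → 1500 m (saturated, 5.7°C/km): ΔT = -5.7 × 0.5 = -2.85°C → T = 8.43°C
Environment:
  300 → 800 m (environment, lower layer, 3.7°C/km): ΔT = -3.7 × 0.5 = -1.85°C → T = 16.15°C
  800 → 1500 m (environment, upper layer, 9.9°C/km): ΔT = -9.9 × 0.7 = -6.93°C → T = 9.22°C
T_parcel − T_env = 8.43 − 9.22 = -0.79°C

-0.79°C (parcel cooler than environment)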